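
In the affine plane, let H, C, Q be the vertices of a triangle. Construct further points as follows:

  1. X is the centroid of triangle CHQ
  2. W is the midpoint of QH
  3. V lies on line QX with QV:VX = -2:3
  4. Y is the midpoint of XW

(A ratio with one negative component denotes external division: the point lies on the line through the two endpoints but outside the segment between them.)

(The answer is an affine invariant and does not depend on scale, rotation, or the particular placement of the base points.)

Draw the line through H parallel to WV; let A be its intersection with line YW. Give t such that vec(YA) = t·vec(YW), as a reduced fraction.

Work in coordinates with H = (0, 0), C = (1, 0), Q = (0, 1).
1. X is the centroid of triangle CHQ ⇒ X = (1/3, 1/3)
2. W is the midpoint of QH ⇒ W = (0, 1/2)
3. V lies on line QX with QV:VX = -2:3 ⇒ V = (-2/3, 7/3)
4. Y is the midpoint of XW ⇒ Y = (1/6, 5/12)
through H parallel to WV: direction (-2/3, 11/6); meets YW at A = (-2/9, 11/18)
A = Y + t·(W−Y) with t = 7/3

t = 7/3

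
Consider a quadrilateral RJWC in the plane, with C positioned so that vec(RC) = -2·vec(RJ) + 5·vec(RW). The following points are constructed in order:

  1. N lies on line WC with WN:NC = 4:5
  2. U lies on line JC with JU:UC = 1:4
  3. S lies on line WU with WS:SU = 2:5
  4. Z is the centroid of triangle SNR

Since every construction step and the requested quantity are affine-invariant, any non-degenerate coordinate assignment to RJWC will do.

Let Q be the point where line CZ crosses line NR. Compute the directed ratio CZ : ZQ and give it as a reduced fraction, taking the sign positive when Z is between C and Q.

CZ:ZQ = -143/38

Choose coordinates R = (0, 0), J = (1, 0), W = (0, 1), C = (-2, 5).
1. N lies on line WC with WN:NC = 4:5 ⇒ N = (-8/9, 25/9)
2. U lies on line JC with JU:UC = 1:4 ⇒ U = (2/5, 1)
3. S lies on line WU with WS:SU = 2:5 ⇒ S = (4/35, 1)
4. Z is the centroid of triangle SNR ⇒ Z = (-244/945, 34/27)
line CZ meets NR at Q = (-928/1287, 2900/1287)
Z = C + t·(Q−C) with t = 143/105, so CZ:ZQ = 143/105:-38/105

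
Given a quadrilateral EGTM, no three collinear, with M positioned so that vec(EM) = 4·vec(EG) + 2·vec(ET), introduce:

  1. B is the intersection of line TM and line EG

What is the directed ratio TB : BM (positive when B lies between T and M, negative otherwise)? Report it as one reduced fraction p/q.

Set E = (0, 0), G = (1, 0), T = (0, 1), M = (4, 2); any affine frame gives the same invariant.
1. B is the intersection of line TM and line EG ⇒ B = (-4, 0)
B = T + t·(M−T) with t = -1, so TB:BM = t:(1−t) = -1:2

TB:BM = -1/2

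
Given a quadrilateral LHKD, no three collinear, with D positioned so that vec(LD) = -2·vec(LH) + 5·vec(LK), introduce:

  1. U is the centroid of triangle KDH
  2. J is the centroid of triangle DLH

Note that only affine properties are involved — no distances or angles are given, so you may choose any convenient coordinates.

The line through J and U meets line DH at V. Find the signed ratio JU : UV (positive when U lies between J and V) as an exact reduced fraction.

Set L = (0, 0), H = (1, 0), K = (0, 1), D = (-2, 5); any affine frame gives the same invariant.
1. U is the centroid of triangle KDH ⇒ U = (-1/3, 2)
2. J is the centroid of triangle DLH ⇒ J = (-1/3, 5/3)
line JU meets DH at V = (-1/3, 20/9)
U = J + t·(V−J) with t = 3/5, so JU:UV = 3/5:2/5

JU:UV = 3/2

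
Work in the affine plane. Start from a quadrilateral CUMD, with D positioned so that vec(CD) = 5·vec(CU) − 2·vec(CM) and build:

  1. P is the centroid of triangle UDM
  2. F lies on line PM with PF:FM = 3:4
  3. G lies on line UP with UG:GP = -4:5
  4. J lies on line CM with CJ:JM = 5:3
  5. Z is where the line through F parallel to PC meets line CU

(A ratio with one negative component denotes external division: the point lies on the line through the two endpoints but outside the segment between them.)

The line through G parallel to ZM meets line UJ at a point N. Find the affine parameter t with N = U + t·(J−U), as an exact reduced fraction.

Choose coordinates C = (0, 0), U = (1, 0), M = (0, 1), D = (5, -2).
1. P is the centroid of triangle UDM ⇒ P = (2, -1/3)
2. F lies on line PM with PF:FM = 3:4 ⇒ F = (8/7, 5/21)
3. G lies on line UP with UG:GP = -4:5 ⇒ G = (-3, 4/3)
4. J lies on line CM with CJ:JM = 5:3 ⇒ J = (0, 5/8)
5. Z is where the line through F parallel to PC meets line CU ⇒ Z = (18/7, 0)
through G parallel to ZM: direction (-18/7, 1); meets UJ at N = (33/17, -10/17)
N = U + t·(J−U) with t = -16/17

t = -16/17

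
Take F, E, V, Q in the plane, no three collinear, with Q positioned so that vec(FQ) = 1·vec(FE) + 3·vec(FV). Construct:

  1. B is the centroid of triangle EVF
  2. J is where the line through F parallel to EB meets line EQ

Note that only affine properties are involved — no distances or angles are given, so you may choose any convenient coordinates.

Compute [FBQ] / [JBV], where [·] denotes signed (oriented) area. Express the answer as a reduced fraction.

Work in coordinates with F = (0, 0), E = (1, 0), V = (0, 1), Q = (1, 3).
1. B is the centroid of triangle EVF ⇒ B = (1/3, 1/3)
2. J is where the line through F parallel to EB meets line EQ ⇒ J = (1, -1/2)
2·[FBQ] = 2/3, 2·[JBV] = -1/6
[FBQ]:[JBV] = 2/3:-1/6 = -4

[FBQ]:[JBV] = -4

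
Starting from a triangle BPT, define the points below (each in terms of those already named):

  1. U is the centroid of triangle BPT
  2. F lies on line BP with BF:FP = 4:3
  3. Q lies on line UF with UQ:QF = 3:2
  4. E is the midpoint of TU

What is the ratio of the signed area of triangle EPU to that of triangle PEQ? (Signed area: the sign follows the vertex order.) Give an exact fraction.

Assign B = (0, 0), P = (1, 0), T = (0, 1) — the answer is frame-independent, so this choice is without loss of generality.
1. U is the centroid of triangle BPT ⇒ U = (1/3, 1/3)
2. F lies on line BP with BF:FP = 4:3 ⇒ F = (4/7, 0)
3. Q lies on line UF with UQ:QF = 3:2 ⇒ Q = (10/21, 2/15)
4. E is the midpoint of TU ⇒ E = (1/6, 2/3)
2·[EPU] = -1/6, 2·[PEQ] = 5/21
[EPU]:[PEQ] = -1/6:5/21 = -7/10

[EPU]:[PEQ] = -7/10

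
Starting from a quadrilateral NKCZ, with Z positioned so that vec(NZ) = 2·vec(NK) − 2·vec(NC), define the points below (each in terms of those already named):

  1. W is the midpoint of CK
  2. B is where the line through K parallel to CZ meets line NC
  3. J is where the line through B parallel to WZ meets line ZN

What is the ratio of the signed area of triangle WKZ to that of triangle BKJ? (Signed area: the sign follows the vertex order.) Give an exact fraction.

[WKZ]:[BKJ] = 4/3

Assign N = (0, 0), K = (1, 0), C = (0, 1), Z = (2, -2) — the answer is frame-independent, so this choice is without loss of generality.
1. W is the midpoint of CK ⇒ W = (1/2, 1/2)
2. B is where the line through K parallel to CZ meets line NC ⇒ B = (0, 3/2)
3. J is where the line through B parallel to WZ meets line ZN ⇒ J = (9/4, -9/4)
2·[WKZ] = -1/2, 2·[BKJ] = -3/8
[WKZ]:[BKJ] = -1/2:-3/8 = 4/3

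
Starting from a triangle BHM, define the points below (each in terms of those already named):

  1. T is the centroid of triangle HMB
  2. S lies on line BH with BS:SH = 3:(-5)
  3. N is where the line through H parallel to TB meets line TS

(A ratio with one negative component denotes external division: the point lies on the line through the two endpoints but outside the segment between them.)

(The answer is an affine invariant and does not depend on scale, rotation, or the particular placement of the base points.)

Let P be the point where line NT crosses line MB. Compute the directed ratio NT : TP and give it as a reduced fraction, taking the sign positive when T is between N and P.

NT:TP = 11/3

Assign B = (0, 0), H = (1, 0), M = (0, 1) — the answer is frame-independent, so this choice is without loss of generality.
1. T is the centroid of triangle HMB ⇒ T = (1/3, 1/3)
2. S lies on line BH with BS:SH = 3:(-5) ⇒ S = (-3/2, 0)
3. N is where the line through H parallel to TB meets line TS ⇒ N = (14/9, 5/9)
line NT meets MB at P = (0, 3/11)
T = N + t·(P−N) with t = 11/14, so NT:TP = 11/14:3/14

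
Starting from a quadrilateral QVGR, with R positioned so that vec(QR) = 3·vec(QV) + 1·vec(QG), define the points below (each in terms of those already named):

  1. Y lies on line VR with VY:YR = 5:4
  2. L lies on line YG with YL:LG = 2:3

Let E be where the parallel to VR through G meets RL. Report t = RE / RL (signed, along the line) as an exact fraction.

Assign Q = (0, 0), V = (1, 0), G = (0, 1), R = (3, 1) — the answer is frame-independent, so this choice is without loss of generality.
1. Y lies on line VR with VY:YR = 5:4 ⇒ Y = (19/9, 5/9)
2. L lies on line YG with YL:LG = 2:3 ⇒ L = (19/15, 11/15)
through G parallel to VR: direction (2, 1); meets RL at E = (-4/3, 1/3)
E = R + t·(L−R) with t = 5/2

t = 5/2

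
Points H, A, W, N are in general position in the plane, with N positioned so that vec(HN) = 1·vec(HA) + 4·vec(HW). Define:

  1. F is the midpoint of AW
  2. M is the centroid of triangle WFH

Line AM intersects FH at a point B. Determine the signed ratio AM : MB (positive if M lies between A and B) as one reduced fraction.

AM:MB = -4

Set H = (0, 0), A = (1, 0), W = (0, 1), N = (1, 4); any affine frame gives the same invariant.
1. F is the midpoint of AW ⇒ F = (1/2, 1/2)
2. M is the centroid of triangle WFH ⇒ M = (1/6, 1/2)
line AM meets FH at B = (3/8, 3/8)
M = A + t·(B−A) with t = 4/3, so AM:MB = 4/3:-1/3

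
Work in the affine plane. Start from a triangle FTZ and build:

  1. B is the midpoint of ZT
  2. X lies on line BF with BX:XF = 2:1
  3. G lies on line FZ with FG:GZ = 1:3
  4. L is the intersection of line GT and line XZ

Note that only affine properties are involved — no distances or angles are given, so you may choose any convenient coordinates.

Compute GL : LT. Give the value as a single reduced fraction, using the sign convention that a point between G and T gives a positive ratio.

Choose coordinates F = (0, 0), T = (1, 0), Z = (0, 1).
1. B is the midpoint of ZT ⇒ B = (1/2, 1/2)
2. X lies on line BF with BX:XF = 2:1 ⇒ X = (1/6, 1/6)
3. G lies on line FZ with FG:GZ = 1:3 ⇒ G = (0, 1/4)
4. L is the intersection of line GT and line XZ ⇒ L = (3/19, 4/19)
L = G + t·(T−G) with t = 3/19, so GL:LT = t:(1−t) = 3/19:16/19

GL:LT = 3/16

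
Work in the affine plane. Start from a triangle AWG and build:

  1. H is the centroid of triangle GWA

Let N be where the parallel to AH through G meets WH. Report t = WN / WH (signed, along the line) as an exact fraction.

t = 2

Set A = (0, 0), W = (1, 0), G = (0, 1); any affine frame gives the same invariant.
1. H is the centroid of triangle GWA ⇒ H = (1/3, 1/3)
through G parallel to AH: direction (1/3, 1/3); meets WH at N = (-1/3, 2/3)
N = W + t·(H−W) with t = 2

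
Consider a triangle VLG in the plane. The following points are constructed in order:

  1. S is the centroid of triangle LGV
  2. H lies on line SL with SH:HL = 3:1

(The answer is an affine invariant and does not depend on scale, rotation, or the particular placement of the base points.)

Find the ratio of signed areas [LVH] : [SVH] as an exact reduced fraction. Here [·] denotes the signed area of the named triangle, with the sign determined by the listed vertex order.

Work in coordinates with V = (0, 0), L = (1, 0), G = (0, 1).
1. S is the centroid of triangle LGV ⇒ S = (1/3, 1/3)
2. H lies on line SL with SH:HL = 3:1 ⇒ H = (5/6, 1/12)
2·[LVH] = -1/12, 2·[SVH] = 1/4
[LVH]:[SVH] = -1/12:1/4 = -1/3

[LVH]:[SVH] = -1/3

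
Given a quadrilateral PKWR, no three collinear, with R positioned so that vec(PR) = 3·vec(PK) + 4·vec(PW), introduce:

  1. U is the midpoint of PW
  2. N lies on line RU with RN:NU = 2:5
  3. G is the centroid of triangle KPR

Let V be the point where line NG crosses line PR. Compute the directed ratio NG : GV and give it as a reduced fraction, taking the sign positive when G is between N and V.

NG:GV = -37/28

Assign P = (0, 0), K = (1, 0), W = (0, 1), R = (3, 4) — the answer is frame-independent, so this choice is without loss of generality.
1. U is the midpoint of PW ⇒ U = (0, 1/2)
2. N lies on line RU with RN:NU = 2:5 ⇒ N = (15/7, 3)
3. G is the centroid of triangle KPR ⇒ G = (4/3, 4/3)
line NG meets PR at V = (72/37, 96/37)
G = N + t·(V−N) with t = 37/9, so NG:GV = 37/9:-28/9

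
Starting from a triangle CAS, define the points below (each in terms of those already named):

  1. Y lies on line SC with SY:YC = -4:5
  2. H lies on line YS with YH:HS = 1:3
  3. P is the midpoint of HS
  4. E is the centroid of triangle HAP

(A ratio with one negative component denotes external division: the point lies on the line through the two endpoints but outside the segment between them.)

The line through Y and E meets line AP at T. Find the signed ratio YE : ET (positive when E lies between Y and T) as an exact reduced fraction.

Work in coordinates with C = (0, 0), A = (1, 0), S = (0, 1).
1. Y lies on line SC with SY:YC = -4:5 ⇒ Y = (0, 5)
2. H lies on line YS with YH:HS = 1:3 ⇒ H = (0, 4)
3. P is the midpoint of HS ⇒ P = (0, 5/2)
4. E is the centroid of triangle HAP ⇒ E = (1/3, 13/6)
line YE meets AP at T = (5/12, 35/24)
E = Y + t·(T−Y) with t = 4/5, so YE:ET = 4/5:1/5

YE:ET = 4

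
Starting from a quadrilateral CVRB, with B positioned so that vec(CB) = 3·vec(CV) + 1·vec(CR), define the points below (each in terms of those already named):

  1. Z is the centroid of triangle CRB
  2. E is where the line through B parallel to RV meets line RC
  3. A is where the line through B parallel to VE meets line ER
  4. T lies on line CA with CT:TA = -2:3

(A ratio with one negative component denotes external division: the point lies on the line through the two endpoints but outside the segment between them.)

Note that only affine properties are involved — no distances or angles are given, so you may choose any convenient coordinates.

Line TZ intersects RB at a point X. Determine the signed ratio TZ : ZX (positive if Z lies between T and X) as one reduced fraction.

Work in coordinates with C = (0, 0), V = (1, 0), R = (0, 1), B = (3, 1).
1. Z is the centroid of triangle CRB ⇒ Z = (1, 2/3)
2. E is where the line through B parallel to RV meets line RC ⇒ E = (0, 4)
3. A is where the line through B parallel to VE meets line ER ⇒ A = (0, 13)
4. T lies on line CA with CT:TA = -2:3 ⇒ T = (0, -26)
line TZ meets RB at X = (81/80, 1)
Z = T + t·(X−T) with t = 80/81, so TZ:ZX = 80/81:1/81

TZ:ZX = 80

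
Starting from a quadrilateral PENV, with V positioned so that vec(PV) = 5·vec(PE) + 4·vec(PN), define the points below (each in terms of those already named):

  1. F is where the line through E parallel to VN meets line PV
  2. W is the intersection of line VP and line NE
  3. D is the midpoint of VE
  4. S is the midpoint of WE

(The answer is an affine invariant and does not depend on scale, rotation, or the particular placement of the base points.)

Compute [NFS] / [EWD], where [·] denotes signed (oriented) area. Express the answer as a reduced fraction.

Choose coordinates P = (0, 0), E = (1, 0), N = (0, 1), V = (5, 4).
1. F is where the line through E parallel to VN meets line PV ⇒ F = (-3, -12/5)
2. W is the intersection of line VP and line NE ⇒ W = (5/9, 4/9)
3. D is the midpoint of VE ⇒ D = (3, 2)
4. S is the midpoint of WE ⇒ S = (7/9, 2/9)
2·[NFS] = 224/45, 2·[EWD] = -16/9
[NFS]:[EWD] = 224/45:-16/9 = -14/5

[NFS]:[EWD] = -14/5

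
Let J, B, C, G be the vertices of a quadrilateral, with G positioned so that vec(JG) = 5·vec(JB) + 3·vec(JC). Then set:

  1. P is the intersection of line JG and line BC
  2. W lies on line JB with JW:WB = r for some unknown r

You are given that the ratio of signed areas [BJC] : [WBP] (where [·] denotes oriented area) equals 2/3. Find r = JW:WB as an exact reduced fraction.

r = -5/4

Choose coordinates J = (0, 0), B = (1, 0), C = (0, 1), G = (5, 3).
1. P is the intersection of line JG and line BC ⇒ P = (5/8, 3/8)
2. With JW:WB = r, write λ = r/(r+1) so W = J + λ·(B−J); W is affine-linear in λ
Every point depending on W is an affine combination of W and λ-independent points, so each such coordinate is linear in λ; the λ² term in each signed area is a multiple of (B−J)×(B−J) = 0, so 2·[BJC] and 2·[WBP] are each linear in λ. Evaluating at λ=0 and λ=1:
  2·[BJC] = -1,   2·[WBP] = -3/8·λ + 3/8
So [BJC]:[WBP] = (-1) / (-3/8·λ + 3/8). Setting this equal to 2/3:
  -1 = 2/3·(-3/8·λ + 3/8)  ⇒  λ = 5
Then r = λ/(1−λ) = (5)/(-4) = -5/4. Check: with r = -5/4, W = (5, 0) and [BJC]:[WBP] = 2/3 as required.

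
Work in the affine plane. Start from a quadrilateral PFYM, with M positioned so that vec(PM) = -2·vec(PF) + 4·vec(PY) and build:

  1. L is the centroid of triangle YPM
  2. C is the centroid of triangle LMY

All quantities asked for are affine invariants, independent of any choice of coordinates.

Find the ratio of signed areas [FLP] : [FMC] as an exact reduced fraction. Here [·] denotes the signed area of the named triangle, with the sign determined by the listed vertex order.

Work in coordinates with P = (0, 0), F = (1, 0), Y = (0, 1), M = (-2, 4).
1. L is the centroid of triangle YPM ⇒ L = (-2/3, 5/3)
2. C is the centroid of triangle LMY ⇒ C = (-8/9, 20/9)
2·[FLP] = 5/3, 2·[FMC] = 8/9
[FLP]:[FMC] = 5/3:8/9 = 15/8

[FLP]:[FMC] = 15/8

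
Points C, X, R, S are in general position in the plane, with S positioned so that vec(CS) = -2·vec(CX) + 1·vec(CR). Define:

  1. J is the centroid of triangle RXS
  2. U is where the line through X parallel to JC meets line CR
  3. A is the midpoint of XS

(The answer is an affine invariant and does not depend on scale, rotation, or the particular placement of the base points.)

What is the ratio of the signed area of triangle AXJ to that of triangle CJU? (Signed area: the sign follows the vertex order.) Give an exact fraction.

Choose coordinates C = (0, 0), X = (1, 0), R = (0, 1), S = (-2, 1).
1. J is the centroid of triangle RXS ⇒ J = (-1/3, 2/3)
2. U is where the line through X parallel to JC meets line CR ⇒ U = (0, 2)
3. A is the midpoint of XS ⇒ A = (-1/2, 1/2)
2·[AXJ] = 1/3, 2·[CJU] = -2/3
[AXJ]:[CJU] = 1/3:-2/3 = -1/2

[AXJ]:[CJU] = -1/2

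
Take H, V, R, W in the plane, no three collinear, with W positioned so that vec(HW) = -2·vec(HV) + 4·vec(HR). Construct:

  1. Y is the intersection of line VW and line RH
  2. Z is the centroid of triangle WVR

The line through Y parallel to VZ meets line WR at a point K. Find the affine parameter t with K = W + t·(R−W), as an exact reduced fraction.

Assign H = (0, 0), V = (1, 0), R = (0, 1), W = (-2, 4) — the answer is frame-independent, so this choice is without loss of generality.
1. Y is the intersection of line VW and line RH ⇒ Y = (0, 4/3)
2. Z is the centroid of triangle WVR ⇒ Z = (-1/3, 5/3)
through Y parallel to VZ: direction (-4/3, 5/3); meets WR at K = (-4/3, 3)
K = W + t·(R−W) with t = 1/3

t = 1/3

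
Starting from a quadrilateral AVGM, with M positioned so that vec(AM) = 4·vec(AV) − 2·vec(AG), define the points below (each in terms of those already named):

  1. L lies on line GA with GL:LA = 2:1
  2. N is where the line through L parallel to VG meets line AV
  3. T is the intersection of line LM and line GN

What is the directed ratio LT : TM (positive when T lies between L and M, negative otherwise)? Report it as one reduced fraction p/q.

LT:TM = 2/27

Work in coordinates with A = (0, 0), V = (1, 0), G = (0, 1), M = (4, -2).
1. L lies on line GA with GL:LA = 2:1 ⇒ L = (0, 1/3)
2. N is where the line through L parallel to VG meets line AV ⇒ N = (1/3, 0)
3. T is the intersection of line LM and line GN ⇒ T = (8/29, 5/29)
T = L + t·(M−L) with t = 2/29, so LT:TM = t:(1−t) = 2/29:27/29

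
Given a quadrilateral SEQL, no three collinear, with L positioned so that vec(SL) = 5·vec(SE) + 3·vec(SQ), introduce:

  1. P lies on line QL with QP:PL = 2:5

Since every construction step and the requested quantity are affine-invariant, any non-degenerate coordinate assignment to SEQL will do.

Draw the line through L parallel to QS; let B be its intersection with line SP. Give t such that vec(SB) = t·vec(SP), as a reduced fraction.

Assign S = (0, 0), E = (1, 0), Q = (0, 1), L = (5, 3) — the answer is frame-independent, so this choice is without loss of generality.
1. P lies on line QL with QP:PL = 2:5 ⇒ P = (10/7, 11/7)
through L parallel to QS: direction (0, -1); meets SP at B = (5, 11/2)
B = S + t·(P−S) with t = 7/2

t = 7/2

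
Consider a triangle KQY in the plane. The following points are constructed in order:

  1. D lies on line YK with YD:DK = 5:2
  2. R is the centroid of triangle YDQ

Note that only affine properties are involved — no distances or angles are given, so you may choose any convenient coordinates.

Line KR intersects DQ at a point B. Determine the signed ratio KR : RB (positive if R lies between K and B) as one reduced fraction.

KR:RB = -11/5

Choose coordinates K = (0, 0), Q = (1, 0), Y = (0, 1).
1. D lies on line YK with YD:DK = 5:2 ⇒ D = (0, 2/7)
2. R is the centroid of triangle YDQ ⇒ R = (1/3, 3/7)
line KR meets DQ at B = (2/11, 18/77)
R = K + t·(B−K) with t = 11/6, so KR:RB = 11/6:-5/6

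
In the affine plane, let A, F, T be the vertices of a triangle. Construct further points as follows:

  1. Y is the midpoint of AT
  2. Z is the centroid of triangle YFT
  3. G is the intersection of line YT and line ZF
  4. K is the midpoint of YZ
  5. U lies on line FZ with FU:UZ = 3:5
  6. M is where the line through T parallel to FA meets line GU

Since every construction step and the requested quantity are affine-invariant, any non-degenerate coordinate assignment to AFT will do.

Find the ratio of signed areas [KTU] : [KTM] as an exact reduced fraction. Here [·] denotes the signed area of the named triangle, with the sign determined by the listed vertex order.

Choose coordinates A = (0, 0), F = (1, 0), T = (0, 1).
1. Y is the midpoint of AT ⇒ Y = (0, 1/2)
2. Z is the centroid of triangle YFT ⇒ Z = (1/3, 1/2)
3. G is the intersection of line YT and line ZF ⇒ G = (0, 3/4)
4. K is the midpoint of YZ ⇒ K = (1/6, 1/2)
5. U lies on line FZ with FU:UZ = 3:5 ⇒ U = (3/4, 3/16)
6. M is where the line through T parallel to FA meets line GU ⇒ M = (-1/3, 1)
2·[KTU] = -23/96, 2·[KTM] = 1/6
[KTU]:[KTM] = -23/96:1/6 = -23/16

[KTU]:[KTM] = -23/16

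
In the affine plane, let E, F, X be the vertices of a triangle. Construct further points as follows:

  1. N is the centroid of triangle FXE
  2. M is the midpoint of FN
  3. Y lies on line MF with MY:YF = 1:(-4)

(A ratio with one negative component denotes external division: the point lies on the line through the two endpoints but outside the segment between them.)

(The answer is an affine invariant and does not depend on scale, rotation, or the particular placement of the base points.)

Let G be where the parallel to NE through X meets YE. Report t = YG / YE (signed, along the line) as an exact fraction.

Choose coordinates E = (0, 0), F = (1, 0), X = (0, 1).
1. N is the centroid of triangle FXE ⇒ N = (1/3, 1/3)
2. M is the midpoint of FN ⇒ M = (2/3, 1/6)
3. Y lies on line MF with MY:YF = 1:(-4) ⇒ Y = (5/9, 2/9)
through X parallel to NE: direction (-1/3, -1/3); meets YE at G = (-5/3, -2/3)
G = Y + t·(E−Y) with t = 4

t = 4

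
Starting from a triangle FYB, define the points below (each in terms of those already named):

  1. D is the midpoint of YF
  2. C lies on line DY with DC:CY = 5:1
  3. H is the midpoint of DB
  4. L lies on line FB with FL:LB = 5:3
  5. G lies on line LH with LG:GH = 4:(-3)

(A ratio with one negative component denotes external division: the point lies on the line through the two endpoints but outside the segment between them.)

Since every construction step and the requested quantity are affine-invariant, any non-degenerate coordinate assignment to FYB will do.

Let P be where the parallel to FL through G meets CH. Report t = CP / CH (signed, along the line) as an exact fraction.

t = -1/8

Choose coordinates F = (0, 0), Y = (1, 0), B = (0, 1).
1. D is the midpoint of YF ⇒ D = (1/2, 0)
2. C lies on line DY with DC:CY = 5:1 ⇒ C = (11/12, 0)
3. H is the midpoint of DB ⇒ H = (1/4, 1/2)
4. L lies on line FB with FL:LB = 5:3 ⇒ L = (0, 5/8)
5. G lies on line LH with LG:GH = 4:(-3) ⇒ G = (1, 1/8)
through G parallel to FL: direction (0, 5/8); meets CH at P = (1, -1/16)
P = C + t·(H−C) with t = -1/8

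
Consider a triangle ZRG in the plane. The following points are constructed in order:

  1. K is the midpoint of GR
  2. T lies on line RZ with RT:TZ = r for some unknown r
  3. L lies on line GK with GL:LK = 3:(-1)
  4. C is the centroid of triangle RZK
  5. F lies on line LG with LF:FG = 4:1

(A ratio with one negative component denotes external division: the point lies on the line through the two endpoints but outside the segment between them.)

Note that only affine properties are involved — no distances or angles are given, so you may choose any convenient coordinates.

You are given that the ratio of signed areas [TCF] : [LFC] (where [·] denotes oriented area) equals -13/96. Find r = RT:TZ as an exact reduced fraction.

r = 3/5

Work in coordinates with Z = (0, 0), R = (1, 0), G = (0, 1).
1. K is the midpoint of GR ⇒ K = (1/2, 1/2)
2. With RT:TZ = r, write λ = r/(r+1) so T = R + λ·(Z−R); T is affine-linear in λ
3. L lies on line GK with GL:LK = 3:(-1) ⇒ L = (3/4, 1/4)
4. C is the centroid of triangle RZK ⇒ C = (1/2, 1/6)
5. F lies on line LG with LF:FG = 4:1 ⇒ F = (3/20, 17/20)
Every point depending on T is an affine combination of T and λ-independent points, so each such coordinate is linear in λ; the λ² term in each signed area is a multiple of (Z−R)×(Z−R) = 0, so 2·[TCF] and 2·[LFC] are each linear in λ. Evaluating at λ=0 and λ=1:
  2·[TCF] = 41/60·λ − 17/60,   2·[LFC] = 1/5
So [TCF]:[LFC] = (41/60·λ − 17/60) / (1/5). Setting this equal to -13/96:
  41/60·λ − 17/60 = -13/96·(1/5)  ⇒  λ = 3/8
Then r = λ/(1−λ) = (3/8)/(5/8) = 3/5. Check: with r = 3/5, T = (5/8, 0) and [TCF]:[LFC] = -13/96 as required.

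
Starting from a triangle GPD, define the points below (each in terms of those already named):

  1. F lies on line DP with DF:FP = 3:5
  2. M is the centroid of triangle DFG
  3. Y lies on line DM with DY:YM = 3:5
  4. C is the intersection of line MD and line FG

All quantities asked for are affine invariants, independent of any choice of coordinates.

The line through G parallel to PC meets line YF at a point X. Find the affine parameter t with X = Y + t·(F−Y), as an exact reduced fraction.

t = 11

Assign G = (0, 0), P = (1, 0), D = (0, 1) — the answer is frame-independent, so this choice is without loss of generality.
1. F lies on line DP with DF:FP = 3:5 ⇒ F = (3/8, 5/8)
2. M is the centroid of triangle DFG ⇒ M = (1/8, 13/24)
3. Y lies on line DM with DY:YM = 3:5 ⇒ Y = (3/64, 53/64)
4. C is the intersection of line MD and line FG ⇒ C = (3/16, 5/16)
through G parallel to PC: direction (-13/16, 5/16); meets YF at X = (117/32, -45/32)
X = Y + t·(F−Y) with t = 11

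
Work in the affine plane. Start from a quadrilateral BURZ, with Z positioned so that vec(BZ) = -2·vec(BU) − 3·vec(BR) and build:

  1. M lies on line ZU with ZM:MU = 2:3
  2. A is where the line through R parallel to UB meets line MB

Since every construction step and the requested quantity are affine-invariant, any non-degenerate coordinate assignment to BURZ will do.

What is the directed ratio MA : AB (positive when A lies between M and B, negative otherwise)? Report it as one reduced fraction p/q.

Assign B = (0, 0), U = (1, 0), R = (0, 1), Z = (-2, -3) — the answer is frame-independent, so this choice is without loss of generality.
1. M lies on line ZU with ZM:MU = 2:3 ⇒ M = (-4/5, -9/5)
2. A is where the line through R parallel to UB meets line MB ⇒ A = (4/9, 1)
A = M + t·(B−M) with t = 14/9, so MA:AB = t:(1−t) = 14/9:-5/9

MA:AB = -14/5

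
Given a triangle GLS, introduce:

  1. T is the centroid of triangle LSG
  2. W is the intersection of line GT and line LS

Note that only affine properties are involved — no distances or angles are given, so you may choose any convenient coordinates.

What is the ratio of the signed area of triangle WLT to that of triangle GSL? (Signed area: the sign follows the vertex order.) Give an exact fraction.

[WLT]:[GSL] = 1/6

Work in coordinates with G = (0, 0), L = (1, 0), S = (0, 1).
1. T is the centroid of triangle LSG ⇒ T = (1/3, 1/3)
2. W is the intersection of line GT and line LS ⇒ W = (1/2, 1/2)
2·[WLT] = -1/6, 2·[GSL] = -1
[WLT]:[GSL] = -1/6:-1 = 1/6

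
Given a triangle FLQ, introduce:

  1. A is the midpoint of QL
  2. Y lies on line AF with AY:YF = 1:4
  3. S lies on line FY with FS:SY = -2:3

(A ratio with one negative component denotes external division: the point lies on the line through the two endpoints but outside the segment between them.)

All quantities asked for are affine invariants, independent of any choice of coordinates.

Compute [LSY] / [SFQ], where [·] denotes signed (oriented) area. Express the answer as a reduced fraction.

Set F = (0, 0), L = (1, 0), Q = (0, 1); any affine frame gives the same invariant.
1. A is the midpoint of QL ⇒ A = (1/2, 1/2)
2. Y lies on line AF with AY:YF = 1:4 ⇒ Y = (2/5, 2/5)
3. S lies on line FY with FS:SY = -2:3 ⇒ S = (-4/5, -4/5)
2·[LSY] = -6/5, 2·[SFQ] = 4/5
[LSY]:[SFQ] = -6/5:4/5 = -3/2

[LSY]:[SFQ] = -3/2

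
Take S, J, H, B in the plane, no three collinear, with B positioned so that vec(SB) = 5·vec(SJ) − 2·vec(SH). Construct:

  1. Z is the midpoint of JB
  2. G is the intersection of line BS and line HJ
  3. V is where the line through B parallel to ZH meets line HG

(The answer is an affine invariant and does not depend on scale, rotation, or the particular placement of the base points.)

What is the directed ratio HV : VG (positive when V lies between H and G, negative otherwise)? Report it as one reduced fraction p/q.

HV:VG = -3/8

Set S = (0, 0), J = (1, 0), H = (0, 1), B = (5, -2); any affine frame gives the same invariant.
1. Z is the midpoint of JB ⇒ Z = (3, -1)
2. G is the intersection of line BS and line HJ ⇒ G = (5/3, -2/3)
3. V is where the line through B parallel to ZH meets line HG ⇒ V = (-1, 2)
V = H + t·(G−H) with t = -3/5, so HV:VG = t:(1−t) = -3/5:8/5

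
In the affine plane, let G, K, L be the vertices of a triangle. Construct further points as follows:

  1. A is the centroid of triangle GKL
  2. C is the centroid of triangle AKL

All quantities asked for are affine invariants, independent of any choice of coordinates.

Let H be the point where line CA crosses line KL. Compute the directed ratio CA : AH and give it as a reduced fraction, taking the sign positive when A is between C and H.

Work in coordinates with G = (0, 0), K = (1, 0), L = (0, 1).
1. A is the centroid of triangle GKL ⇒ A = (1/3, 1/3)
2. C is the centroid of triangle AKL ⇒ C = (4/9, 4/9)
line CA meets KL at H = (1/2, 1/2)
A = C + t·(H−C) with t = -2, so CA:AH = -2:3

CA:AH = -2/3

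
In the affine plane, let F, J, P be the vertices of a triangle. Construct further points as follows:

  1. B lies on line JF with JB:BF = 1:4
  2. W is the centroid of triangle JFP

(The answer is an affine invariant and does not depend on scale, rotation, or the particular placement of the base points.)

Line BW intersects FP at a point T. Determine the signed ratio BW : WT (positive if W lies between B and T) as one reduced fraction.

BW:WT = 7/5

Set F = (0, 0), J = (1, 0), P = (0, 1); any affine frame gives the same invariant.
1. B lies on line JF with JB:BF = 1:4 ⇒ B = (4/5, 0)
2. W is the centroid of triangle JFP ⇒ W = (1/3, 1/3)
line BW meets FP at T = (0, 4/7)
W = B + t·(T−B) with t = 7/12, so BW:WT = 7/12:5/12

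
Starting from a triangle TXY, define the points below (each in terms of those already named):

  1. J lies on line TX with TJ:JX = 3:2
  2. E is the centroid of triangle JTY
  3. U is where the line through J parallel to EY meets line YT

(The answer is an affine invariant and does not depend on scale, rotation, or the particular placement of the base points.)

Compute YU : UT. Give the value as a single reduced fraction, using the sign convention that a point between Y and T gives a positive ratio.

YU:UT = -1/2

Work in coordinates with T = (0, 0), X = (1, 0), Y = (0, 1).
1. J lies on line TX with TJ:JX = 3:2 ⇒ J = (3/5, 0)
2. E is the centroid of triangle JTY ⇒ E = (1/5, 1/3)
3. U is where the line through J parallel to EY meets line YT ⇒ U = (0, 2)
U = Y + t·(T−Y) with t = -1, so YU:UT = t:(1−t) = -1:2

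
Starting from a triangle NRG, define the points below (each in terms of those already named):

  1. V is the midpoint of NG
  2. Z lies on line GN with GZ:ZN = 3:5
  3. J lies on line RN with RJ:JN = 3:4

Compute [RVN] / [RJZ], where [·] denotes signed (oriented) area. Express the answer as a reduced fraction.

[RVN]:[RJZ] = -28/15

Set N = (0, 0), R = (1, 0), G = (0, 1); any affine frame gives the same invariant.
1. V is the midpoint of NG ⇒ V = (0, 1/2)
2. Z lies on line GN with GZ:ZN = 3:5 ⇒ Z = (0, 5/8)
3. J lies on line RN with RJ:JN = 3:4 ⇒ J = (4/7, 0)
2·[RVN] = 1/2, 2·[RJZ] = -15/56
[RVN]:[RJZ] = 1/2:-15/56 = -28/15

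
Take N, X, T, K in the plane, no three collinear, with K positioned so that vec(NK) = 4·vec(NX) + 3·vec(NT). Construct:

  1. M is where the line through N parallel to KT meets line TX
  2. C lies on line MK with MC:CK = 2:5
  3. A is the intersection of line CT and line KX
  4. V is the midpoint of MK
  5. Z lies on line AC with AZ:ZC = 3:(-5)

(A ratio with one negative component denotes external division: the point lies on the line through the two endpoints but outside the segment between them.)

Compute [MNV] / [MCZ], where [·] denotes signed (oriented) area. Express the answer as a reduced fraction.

[MNV]:[MCZ] = 28/75

Work in coordinates with N = (0, 0), X = (1, 0), T = (0, 1), K = (4, 3).
1. M is where the line through N parallel to KT meets line TX ⇒ M = (2/3, 1/3)
2. C lies on line MK with MC:CK = 2:5 ⇒ C = (34/21, 23/21)
3. A is the intersection of line CT and line KX ⇒ A = (17/8, 9/8)
4. V is the midpoint of MK ⇒ V = (7/3, 5/3)
5. Z lies on line AC with AZ:ZC = 3:(-5) ⇒ Z = (323/112, 131/112)
2·[MNV] = -1/3, 2·[MCZ] = -25/28
[MNV]:[MCZ] = -1/3:-25/28 = 28/75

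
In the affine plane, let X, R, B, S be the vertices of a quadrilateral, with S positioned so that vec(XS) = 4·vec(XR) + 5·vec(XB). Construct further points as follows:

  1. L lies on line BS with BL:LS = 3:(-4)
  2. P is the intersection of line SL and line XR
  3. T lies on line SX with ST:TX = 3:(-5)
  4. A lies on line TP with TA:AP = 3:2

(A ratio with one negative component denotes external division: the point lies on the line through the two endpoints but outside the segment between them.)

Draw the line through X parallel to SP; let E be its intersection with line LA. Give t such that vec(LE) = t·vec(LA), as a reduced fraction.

Assign X = (0, 0), R = (1, 0), B = (0, 1), S = (4, 5) — the answer is frame-independent, so this choice is without loss of generality.
1. L lies on line BS with BL:LS = 3:(-4) ⇒ L = (-12, -11)
2. P is the intersection of line SL and line XR ⇒ P = (-1, 0)
3. T lies on line SX with ST:TX = 3:(-5) ⇒ T = (10, 25/2)
4. A lies on line TP with TA:AP = 3:2 ⇒ A = (17/5, 5)
through X parallel to SP: direction (-5, -5); meets LA at E = (-113/3, -113/3)
E = L + t·(A−L) with t = -5/3

t = -5/3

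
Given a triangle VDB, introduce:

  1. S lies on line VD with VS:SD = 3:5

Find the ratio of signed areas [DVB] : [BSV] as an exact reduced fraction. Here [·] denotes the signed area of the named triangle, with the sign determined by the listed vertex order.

[DVB]:[BSV] = 8/3

Set V = (0, 0), D = (1, 0), B = (0, 1); any affine frame gives the same invariant.
1. S lies on line VD with VS:SD = 3:5 ⇒ S = (3/8, 0)
2·[DVB] = -1, 2·[BSV] = -3/8
[DVB]:[BSV] = -1:-3/8 = 8/3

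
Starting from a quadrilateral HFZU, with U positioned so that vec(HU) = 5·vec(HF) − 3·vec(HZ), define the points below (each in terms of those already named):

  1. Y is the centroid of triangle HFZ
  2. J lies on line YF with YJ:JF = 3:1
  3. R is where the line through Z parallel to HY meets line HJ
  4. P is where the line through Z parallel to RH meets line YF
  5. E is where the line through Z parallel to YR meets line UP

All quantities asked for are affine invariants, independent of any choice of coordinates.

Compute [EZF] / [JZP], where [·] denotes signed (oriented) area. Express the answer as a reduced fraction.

[EZF]:[JZP] = -34/33

Assign H = (0, 0), F = (1, 0), Z = (0, 1), U = (5, -3) — the answer is frame-independent, so this choice is without loss of generality.
1. Y is the centroid of triangle HFZ ⇒ Y = (1/3, 1/3)
2. J lies on line YF with YJ:JF = 3:1 ⇒ J = (5/6, 1/12)
3. R is where the line through Z parallel to HY meets line HJ ⇒ R = (-10/9, -1/9)
4. P is where the line through Z parallel to RH meets line YF ⇒ P = (-5/6, 11/12)
5. E is where the line through Z parallel to YR meets line UP ⇒ E = (-65/99, 79/99)
2·[EZF] = -85/99, 2·[JZP] = 5/6
[EZF]:[JZP] = -85/99:5/6 = -34/33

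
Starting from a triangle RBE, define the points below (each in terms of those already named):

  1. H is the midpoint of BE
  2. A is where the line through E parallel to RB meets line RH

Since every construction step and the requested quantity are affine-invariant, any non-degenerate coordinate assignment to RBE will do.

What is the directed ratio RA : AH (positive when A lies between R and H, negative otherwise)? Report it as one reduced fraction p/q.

RA:AH = -2

Choose coordinates R = (0, 0), B = (1, 0), E = (0, 1).
1. H is the midpoint of BE ⇒ H = (1/2, 1/2)
2. A is where the line through E parallel to RB meets line RH ⇒ A = (1, 1)
A = R + t·(H−R) with t = 2, so RA:AH = t:(1−t) = 2:-1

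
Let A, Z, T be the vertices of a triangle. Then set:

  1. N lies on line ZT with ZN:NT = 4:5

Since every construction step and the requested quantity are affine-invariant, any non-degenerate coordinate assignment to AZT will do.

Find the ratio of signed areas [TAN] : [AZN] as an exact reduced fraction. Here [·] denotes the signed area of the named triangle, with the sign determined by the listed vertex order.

[TAN]:[AZN] = 5/4

Choose coordinates A = (0, 0), Z = (1, 0), T = (0, 1).
1. N lies on line ZT with ZN:NT = 4:5 ⇒ N = (5/9, 4/9)
2·[TAN] = 5/9, 2·[AZN] = 4/9
[TAN]:[AZN] = 5/9:4/9 = 5/4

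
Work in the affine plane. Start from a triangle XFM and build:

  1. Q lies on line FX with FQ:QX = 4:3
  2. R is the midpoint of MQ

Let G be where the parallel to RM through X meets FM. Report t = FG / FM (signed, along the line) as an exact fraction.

Set X = (0, 0), F = (1, 0), M = (0, 1); any affine frame gives the same invariant.
1. Q lies on line FX with FQ:QX = 4:3 ⇒ Q = (3/7, 0)
2. R is the midpoint of MQ ⇒ R = (3/14, 1/2)
through X parallel to RM: direction (-3/14, 1/2); meets FM at G = (-3/4, 7/4)
G = F + t·(M−F) with t = 7/4

t = 7/4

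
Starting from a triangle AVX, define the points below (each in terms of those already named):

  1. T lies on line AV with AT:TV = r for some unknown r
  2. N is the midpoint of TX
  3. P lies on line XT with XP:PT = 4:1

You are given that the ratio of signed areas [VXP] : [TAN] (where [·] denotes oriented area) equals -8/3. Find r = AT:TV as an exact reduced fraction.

Work in coordinates with A = (0, 0), V = (1, 0), X = (0, 1).
1. With AT:TV = r, write λ = r/(r+1) so T = A + λ·(V−A); T is affine-linear in λ
2. N is the midpoint of TX ⇒ N is an affine combination of earlier points and hence also affine-linear in λ
3. P lies on line XT with XP:PT = 4:1 ⇒ P is an affine combination of earlier points and hence also affine-linear in λ
Every point depending on T is an affine combination of T and λ-independent points, so each such coordinate is linear in λ; the λ² term in each signed area is a multiple of (V−A)×(V−A) = 0, so 2·[VXP] and 2·[TAN] are each linear in λ. Evaluating at λ=0 and λ=1:
  2·[VXP] = -4/5·λ + 4/5,   2·[TAN] = -1/2·λ
So [VXP]:[TAN] = (-4/5·λ + 4/5) / (-1/2·λ). Setting this equal to -8/3:
  -4/5·λ + 4/5 = -8/3·(-1/2·λ)  ⇒  λ = 3/8
Then r = λ/(1−λ) = (3/8)/(5/8) = 3/5. Check: with r = 3/5, T = (3/8, 0) and [VXP]:[TAN] = -8/3 as required.

r = 3/5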